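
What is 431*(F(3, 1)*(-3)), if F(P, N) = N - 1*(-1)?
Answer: -2586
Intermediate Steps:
F(P, N) = 1 + N (F(P, N) = N + 1 = 1 + N)
431*(F(3, 1)*(-3)) = 431*((1 + 1)*(-3)) = 431*(2*(-3)) = 431*(-6) = -2586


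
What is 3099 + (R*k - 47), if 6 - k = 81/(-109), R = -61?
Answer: 287833/109 ≈ 2640.7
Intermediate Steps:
k = 735/109 (k = 6 - 81/(-109) = 6 - 81*(-1)/109 = 6 - 1*(-81/109) = 6 + 81/109 = 735/109 ≈ 6.7431)
3099 + (R*k - 47) = 3099 + (-61*735/109 - 47) = 3099 + (-44835/109 - 47) = 3099 - 49958/109 = 287833/109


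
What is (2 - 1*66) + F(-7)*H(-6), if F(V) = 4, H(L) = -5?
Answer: -84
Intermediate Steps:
(2 - 1*66) + F(-7)*H(-6) = (2 - 1*66) + 4*(-5) = (2 - 66) - 20 = -64 - 20 = -84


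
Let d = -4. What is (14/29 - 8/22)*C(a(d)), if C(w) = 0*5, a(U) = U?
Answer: 0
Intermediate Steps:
C(w) = 0
(14/29 - 8/22)*C(a(d)) = (14/29 - 8/22)*0 = (14*(1/29) - 8*1/22)*0 = (14/29 - 4/11)*0 = (38/319)*0 = 0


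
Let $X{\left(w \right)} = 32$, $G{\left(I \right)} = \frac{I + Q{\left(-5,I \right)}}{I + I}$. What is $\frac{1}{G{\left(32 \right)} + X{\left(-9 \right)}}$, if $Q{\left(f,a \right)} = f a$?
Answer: $\frac{1}{30} \approx 0.033333$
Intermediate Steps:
$Q{\left(f,a \right)} = a f$
$G{\left(I \right)} = -2$ ($G{\left(I \right)} = \frac{I + I \left(-5\right)}{I + I} = \frac{I - 5 I}{2 I} = - 4 I \frac{1}{2 I} = -2$)
$\frac{1}{G{\left(32 \right)} + X{\left(-9 \right)}} = \frac{1}{-2 + 32} = \frac{1}{30}$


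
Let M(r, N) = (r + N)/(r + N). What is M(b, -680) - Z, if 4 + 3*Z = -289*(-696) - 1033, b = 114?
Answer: -200104/3 ≈ -66701.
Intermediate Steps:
M(r, N) = 1 (M(r, N) = (N + r)/(N + r) = 1)
Z = 200107/3 (Z = -4/3 + (-289*(-696) - 1033)/3 = -4/3 + (201144 - 1033)/3 = -4/3 + (⅓)*200111 = -4/3 + 200111/3 = 200107/3 ≈ 66702.)
M(b, -680) - Z = 1 - 1*200107/3 = 1 - 200107/3 = -200104/3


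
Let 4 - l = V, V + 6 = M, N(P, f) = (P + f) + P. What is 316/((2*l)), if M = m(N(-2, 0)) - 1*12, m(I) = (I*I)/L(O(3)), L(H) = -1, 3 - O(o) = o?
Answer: 79/19 ≈ 4.1579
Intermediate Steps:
O(o) = 3 - o
N(P, f) = f + 2*P
m(I) = -I**2 (m(I) = (I*I)/(-1) = I**2*(-1) = -I**2)
M = -28 (M = -(0 + 2*(-2))**2 - 1*12 = -(0 - 4)**2 - 12 = -1*(-4)**2 - 12 = -1*16 - 12 = -16 - 12 = -28)
V = -34 (V = -6 - 28 = -34)
l = 38 (l = 4 - 1*(-34) = 4 + 34 = 38)
316/((2*l)) = 316/((2*38)) = 316/76 = 316*(1/76) = 79/19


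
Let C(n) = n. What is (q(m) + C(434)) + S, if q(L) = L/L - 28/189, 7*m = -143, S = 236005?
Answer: 6383876/27 ≈ 2.3644e+5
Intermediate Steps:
m = -143/7 (m = (1/7)*(-143) = -143/7 ≈ -20.429)
q(L) = 23/27 (q(L) = 1 - 28*1/189 = 1 - 4/27 = 23/27)
(q(m) + C(434)) + S = (23/27 + 434) + 236005 = 11741/27 + 236005 = 6383876/27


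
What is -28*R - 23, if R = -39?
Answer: 1069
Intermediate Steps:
-28*R - 23 = -28*(-39) - 23 = 1092 - 23 = 1069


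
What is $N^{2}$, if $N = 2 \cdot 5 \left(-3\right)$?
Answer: $900$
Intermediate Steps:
$N = -30$ ($N = 10 \left(-3\right) = -30$)
$N^{2} = \left(-30\right)^{2} = 900$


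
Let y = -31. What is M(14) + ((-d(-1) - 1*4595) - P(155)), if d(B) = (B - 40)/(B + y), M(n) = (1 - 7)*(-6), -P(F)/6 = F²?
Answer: 4466871/32 ≈ 1.3959e+5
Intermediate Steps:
P(F) = -6*F²
M(n) = 36 (M(n) = -6*(-6) = 36)
d(B) = (-40 + B)/(-31 + B) (d(B) = (B - 40)/(B - 31) = (-40 + B)/(-31 + B))
M(14) + ((-d(-1) - 1*4595) - P(155)) = 36 + ((-(-40 - 1)/(-31 - 1) - 1*4595) - (-6)*155²) = 36 + ((-(-41)/(-32) - 4595) - (-6)*24025) = 36 + ((-(-1)*(-41)/32 - 4595) - 1*(-144150)) = 36 + ((-1*41/32 - 4595) + 144150) = 36 + ((-41/32 - 4595) + 144150) = 36 + (-147081/32 + 144150) = 36 + 4465719/32 = 4466871/32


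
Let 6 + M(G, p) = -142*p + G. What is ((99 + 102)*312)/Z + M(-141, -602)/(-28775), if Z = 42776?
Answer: -230729714/153859925 ≈ -1.4996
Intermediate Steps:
M(G, p) = -6 + G - 142*p (M(G, p) = -6 + (-142*p + G) = -6 + (G - 142*p) = -6 + G - 142*p)
((99 + 102)*312)/Z + M(-141, -602)/(-28775) = ((99 + 102)*312)/42776 + (-6 - 141 - 142*(-602))/(-28775) = (201*312)*(1/42776) + (-6 - 141 + 85484)*(-1/28775) = 62712*(1/42776) + 85337*(-1/28775) = 7839/5347 - 85337/28775 = -230729714/153859925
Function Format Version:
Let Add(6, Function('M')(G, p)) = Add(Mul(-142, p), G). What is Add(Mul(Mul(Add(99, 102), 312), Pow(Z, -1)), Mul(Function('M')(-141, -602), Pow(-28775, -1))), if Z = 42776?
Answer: Rational(-230729714, 153859925) ≈ -1.4996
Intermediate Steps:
Function('M')(G, p) = Add(-6, G, Mul(-142, p)) (Function('M')(G, p) = Add(-6, Add(Mul(-142, p), G)) = Add(-6, Add(G, Mul(-142, p))) = Add(-6, G, Mul(-142, p)))
Add(Mul(Mul(Add(99, 102), 312), Pow(Z, -1)), Mul(Function('M')(-141, -602), Pow(-28775, -1))) = Add(Mul(Mul(Add(99, 102), 312), Pow(42776, -1)), Mul(Add(-6, -141, Mul(-142, -602)), Pow(-28775, -1))) = Add(Mul(Mul(201, 312), Rational(1, 42776)), Mul(Add(-6, -141, 85484), Rational(-1, 28775))) = Add(Mul(62712, Rational(1, 42776)), Mul(85337, Rational(-1, 28775))) = Add(Rational(7839, 5347), Rational(-85337, 28775)) = Rational(-230729714, 153859925)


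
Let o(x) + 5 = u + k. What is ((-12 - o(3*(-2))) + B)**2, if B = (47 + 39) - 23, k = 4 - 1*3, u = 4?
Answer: 2601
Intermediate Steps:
k = 1 (k = 4 - 3 = 1)
B = 63 (B = 86 - 23 = 63)
o(x) = 0 (o(x) = -5 + (4 + 1) = -5 + 5 = 0)
((-12 - o(3*(-2))) + B)**2 = ((-12 - 1*0) + 63)**2 = ((-12 + 0) + 63)**2 = (-12 + 63)**2 = 51**2 = 2601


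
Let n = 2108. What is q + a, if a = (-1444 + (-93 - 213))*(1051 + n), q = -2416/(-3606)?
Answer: -9967433542/1803 ≈ -5.5282e+6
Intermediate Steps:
q = 1208/1803 (q = -2416*(-1/3606) = 1208/1803 ≈ 0.66999)
a = -5528250 (a = (-1444 + (-93 - 213))*(1051 + 2108) = (-1444 - 306)*3159 = -1750*3159 = -5528250)
q + a = 1208/1803 - 5528250 = -9967433542/1803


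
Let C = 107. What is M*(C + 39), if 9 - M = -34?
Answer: 6278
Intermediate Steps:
M = 43 (M = 9 - 1*(-34) = 9 + 34 = 43)
M*(C + 39) = 43*(107 + 39) = 43*146 = 6278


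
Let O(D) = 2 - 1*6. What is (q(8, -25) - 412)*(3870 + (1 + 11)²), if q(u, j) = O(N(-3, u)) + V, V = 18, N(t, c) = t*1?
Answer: -1597572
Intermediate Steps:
N(t, c) = t
O(D) = -4 (O(D) = 2 - 6 = -4)
q(u, j) = 14 (q(u, j) = -4 + 18 = 14)
(q(8, -25) - 412)*(3870 + (1 + 11)²) = (14 - 412)*(3870 + (1 + 11)²) = -398*(3870 + 12²) = -398*(3870 + 144) = -398*4014 = -1597572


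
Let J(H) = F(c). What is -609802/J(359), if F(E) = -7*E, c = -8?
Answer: -304901/28 ≈ -10889.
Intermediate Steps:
J(H) = 56 (J(H) = -7*(-8) = 56)
-609802/J(359) = -609802/56 = -609802*1/56 = -304901/28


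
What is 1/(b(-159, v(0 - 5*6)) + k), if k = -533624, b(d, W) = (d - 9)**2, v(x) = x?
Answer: -1/505400 ≈ -1.9786e-6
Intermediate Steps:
b(d, W) = (-9 + d)**2
1/(b(-159, v(0 - 5*6)) + k) = 1/((-9 - 159)**2 - 533624) = 1/((-168)**2 - 533624) = 1/(28224 - 533624) = 1/(-505400) = -1/505400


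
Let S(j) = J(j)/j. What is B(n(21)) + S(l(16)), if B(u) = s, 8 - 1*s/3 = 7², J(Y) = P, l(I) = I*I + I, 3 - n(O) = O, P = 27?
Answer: -33429/272 ≈ -122.90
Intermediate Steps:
n(O) = 3 - O
l(I) = I + I² (l(I) = I² + I = I + I²)
J(Y) = 27
s = -123 (s = 24 - 3*7² = 24 - 3*49 = 24 - 147 = -123)
B(u) = -123
S(j) = 27/j
B(n(21)) + S(l(16)) = -123 + 27/((16*(1 + 16))) = -123 + 27/((16*17)) = -123 + 27/272 = -33429/272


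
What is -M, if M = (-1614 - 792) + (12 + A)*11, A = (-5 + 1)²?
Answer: 2098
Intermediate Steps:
A = 16 (A = (-4)² = 16)
M = -2098 (M = (-1614 - 792) + (12 + 16)*11 = -2406 + 28*11 = -2406 + 308 = -2098)
-M = -1*(-2098) = 2098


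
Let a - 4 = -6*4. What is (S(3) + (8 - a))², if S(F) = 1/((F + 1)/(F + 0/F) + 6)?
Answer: 383161/484 ≈ 791.66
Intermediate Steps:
S(F) = 1/(6 + (1 + F)/F) (S(F) = 1/((1 + F)/(F + 0) + 6) = 1/((1 + F)/F + 6) = 1/(6 + (1 + F)/F))
a = -20 (a = 4 - 6*4 = 4 - 24 = -20)
(S(3) + (8 - a))² = (3/(1 + 7*3) + (8 - 1*(-20)))² = (3/(1 + 21) + (8 + 20))² = (3/22 + 28)² = (619/22)² = 383161/484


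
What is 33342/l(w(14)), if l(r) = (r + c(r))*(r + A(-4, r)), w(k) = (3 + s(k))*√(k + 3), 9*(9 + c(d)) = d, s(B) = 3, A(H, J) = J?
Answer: 166710/6071 + 450117*√17/206414 ≈ 36.451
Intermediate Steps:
c(d) = -9 + d/9
w(k) = 6*√(3 + k) (w(k) = (3 + 3)*√(k + 3) = 6*√(3 + k))
l(r) = 2*r*(-9 + 10*r/9) (l(r) = (r + (-9 + r/9))*(r + r) = (-9 + 10*r/9)*(2*r) = 2*r*(-9 + 10*r/9))
33342/l(w(14)) = 33342/((2*(6*√(3 + 14))*(-81 + 10*(6*√(3 + 14)))/9)) = 33342/((2*(6*√17)*(-81 + 10*(6*√17))/9)) = 33342/((2*(6*√17)*(-81 + 60*√17)/9)) = 33342/((4*√17*(-81 + 60*√17)/3)) = 33342*(3*√17/(68*(-81 + 60*√17))) = 50013*√17/(34*(-81 + 60*√17))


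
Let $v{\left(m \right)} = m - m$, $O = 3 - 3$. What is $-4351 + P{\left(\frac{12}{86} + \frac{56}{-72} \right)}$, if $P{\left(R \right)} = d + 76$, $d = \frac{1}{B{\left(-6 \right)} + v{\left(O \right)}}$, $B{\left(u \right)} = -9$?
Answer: $- \frac{38476}{9} \approx -4275.1$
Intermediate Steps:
$O = 0$ ($O = 3 - 3 = 0$)
$v{\left(m \right)} = 0$
$d = - \frac{1}{9}$ ($d = \frac{1}{-9 + 0} = \frac{1}{-9} = - \frac{1}{9} \approx -0.11111$)
$P{\left(R \right)} = \frac{683}{9}$ ($P{\left(R \right)} = - \frac{1}{9} + 76 = \frac{683}{9}$)
$-4351 + P{\left(\frac{12}{86} + \frac{56}{-72} \right)} = -4351 + \frac{683}{9} = - \frac{38476}{9}$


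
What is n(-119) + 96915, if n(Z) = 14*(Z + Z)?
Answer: 93583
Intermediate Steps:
n(Z) = 28*Z (n(Z) = 14*(2*Z) = 28*Z)
n(-119) + 96915 = 28*(-119) + 96915 = -3332 + 96915 = 93583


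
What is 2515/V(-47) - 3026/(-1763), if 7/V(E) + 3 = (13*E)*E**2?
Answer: -5984504413208/12341 ≈ -4.8493e+8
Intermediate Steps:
V(E) = 7/(-3 + 13*E**3) (V(E) = 7/(-3 + (13*E)*E**2) = 7/(-3 + 13*E**3))
2515/V(-47) - 3026/(-1763) = 2515/((7/(-3 + 13*(-47)**3))) - 3026/(-1763) = 2515/((7/(-3 + 13*(-103823)))) - 3026*(-1/1763) = 2515/((7/(-3 - 1349699))) + 3026/1763 = 2515/((7/(-1349702))) + 3026/1763 = 2515/((7*(-1/1349702))) + 3026/1763 = 2515/(-7/1349702) + 3026/1763 = 2515*(-1349702/7) + 3026/1763 = -3394500530/7 + 3026/1763 = -5984504413208/12341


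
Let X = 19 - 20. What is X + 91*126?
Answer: 11465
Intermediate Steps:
X = -1
X + 91*126 = -1 + 91*126 = -1 + 11466 = 11465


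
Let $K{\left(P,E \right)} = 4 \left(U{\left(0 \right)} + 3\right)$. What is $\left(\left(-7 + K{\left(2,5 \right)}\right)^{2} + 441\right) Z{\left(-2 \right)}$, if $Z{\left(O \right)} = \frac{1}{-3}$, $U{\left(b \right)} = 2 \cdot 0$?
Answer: $- \frac{466}{3} \approx -155.33$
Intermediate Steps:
$U{\left(b \right)} = 0$
$K{\left(P,E \right)} = 12$ ($K{\left(P,E \right)} = 4 \left(0 + 3\right) = 4 \cdot 3 = 12$)
$Z{\left(O \right)} = - \frac{1}{3}$
$\left(\left(-7 + K{\left(2,5 \right)}\right)^{2} + 441\right) Z{\left(-2 \right)} = \left(\left(-7 + 12\right)^{2} + 441\right) \left(- \frac{1}{3}\right) = \left(5^{2} + 441\right) \left(- \frac{1}{3}\right) = \left(25 + 441\right) \left(- \frac{1}{3}\right) = 466 \left(- \frac{1}{3}\right) = - \frac{466}{3}$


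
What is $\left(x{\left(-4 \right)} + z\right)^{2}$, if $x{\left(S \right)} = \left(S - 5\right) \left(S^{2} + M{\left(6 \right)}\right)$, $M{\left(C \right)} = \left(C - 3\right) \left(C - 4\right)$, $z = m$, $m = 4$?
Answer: $37636$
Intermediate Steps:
$z = 4$
$M{\left(C \right)} = \left(-4 + C\right) \left(-3 + C\right)$ ($M{\left(C \right)} = \left(-3 + C\right) \left(-4 + C\right) = \left(-4 + C\right) \left(-3 + C\right)$)
$x{\left(S \right)} = \left(-5 + S\right) \left(6 + S^{2}\right)$ ($x{\left(S \right)} = \left(S - 5\right) \left(S^{2} + \left(12 + 6^{2} - 42\right)\right) = \left(-5 + S\right) \left(S^{2} + \left(12 + 36 - 42\right)\right) = \left(-5 + S\right) \left(S^{2} + 6\right) = \left(-5 + S\right) \left(6 + S^{2}\right)$)
$\left(x{\left(-4 \right)} + z\right)^{2} = \left(\left(-30 + \left(-4\right)^{3} - 5 \left(-4\right)^{2} + 6 \left(-4\right)\right) + 4\right)^{2} = \left(\left(-30 - 64 - 80 - 24\right) + 4\right)^{2} = \left(-198 + 4\right)^{2} = \left(-194\right)^{2} = 37636$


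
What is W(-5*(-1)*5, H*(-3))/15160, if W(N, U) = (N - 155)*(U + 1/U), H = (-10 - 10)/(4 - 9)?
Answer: 1885/18192 ≈ 0.10362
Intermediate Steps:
H = 4 (H = -20/(-5) = -20*(-⅕) = 4)
W(N, U) = (-155 + N)*(U + 1/U)
W(-5*(-1)*5, H*(-3))/15160 = ((-155 - 5*(-1)*5 + (4*(-3))²*(-155 - 5*(-1)*5))/((4*(-3))))/15160 = ((-155 + 5*5 + (-12)²*(-155 + 5*5))/(-12))*(1/15160) = -(-155 + 25 + 144*(-155 + 25))/12*(1/15160) = -(-155 + 25 + 144*(-130))/12*(1/15160) = -(-155 + 25 - 18720)/12*(1/15160) = -1/12*(-18850)*(1/15160) = (9425/6)*(1/15160) = 1885/18192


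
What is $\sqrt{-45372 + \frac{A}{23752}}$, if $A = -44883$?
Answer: $\frac{i \sqrt{6399505083126}}{11876} \approx 213.01 i$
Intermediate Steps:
$\sqrt{-45372 + \frac{A}{23752}} = \sqrt{-45372 - \frac{44883}{23752}} = \sqrt{- \frac{1077720627}{23752}} = \frac{i \sqrt{6399505083126}}{11876}$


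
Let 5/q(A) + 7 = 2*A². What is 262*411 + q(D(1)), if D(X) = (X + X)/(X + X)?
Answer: 107681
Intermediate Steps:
D(X) = 1 (D(X) = (2*X)/((2*X)) = (2*X)*(1/(2*X)) = 1)
q(A) = 5/(-7 + 2*A²)
262*411 + q(D(1)) = 262*411 + 5/(-7 + 2*1²) = 107682 + 5/(-7 + 2*1) = 107682 + 5/(-7 + 2) = 107682 + 5/(-5) = 107682 + 5*(-⅕) = 107682 - 1 = 107681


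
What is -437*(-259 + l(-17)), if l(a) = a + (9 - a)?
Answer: 109250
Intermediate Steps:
l(a) = 9
-437*(-259 + l(-17)) = -437*(-259 + 9) = -437*(-250) = 109250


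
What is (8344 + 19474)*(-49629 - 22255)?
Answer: -1999669112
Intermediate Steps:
(8344 + 19474)*(-49629 - 22255) = 27818*(-71884) = -1999669112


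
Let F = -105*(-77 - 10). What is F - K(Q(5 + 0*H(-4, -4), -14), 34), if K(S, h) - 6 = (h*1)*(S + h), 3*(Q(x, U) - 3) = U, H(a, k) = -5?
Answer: 24089/3 ≈ 8029.7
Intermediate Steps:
Q(x, U) = 3 + U/3
K(S, h) = 6 + h*(S + h) (K(S, h) = 6 + (h*1)*(S + h) = 6 + h*(S + h))
F = 9135 (F = -105*(-87) = 9135)
F - K(Q(5 + 0*H(-4, -4), -14), 34) = 9135 - (6 + 34² + (3 + (⅓)*(-14))*34) = 9135 - (6 + 1156 + (3 - 14/3)*34) = 9135 - (6 + 1156 - 5/3*34) = 9135 - (6 + 1156 - 170/3) = 9135 - 1*3316/3 = 9135 - 3316/3 = 24089/3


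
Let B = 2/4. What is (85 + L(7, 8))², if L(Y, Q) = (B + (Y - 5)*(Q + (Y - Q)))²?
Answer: 1394761/16 ≈ 87173.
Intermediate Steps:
B = ½ (B = 2*(¼) = ½ ≈ 0.50000)
L(Y, Q) = (½ + Y*(-5 + Y))² (L(Y, Q) = (½ + (Y - 5)*(Q + (Y - Q)))² = (½ + (-5 + Y)*Y)² = (½ + Y*(-5 + Y))²)
(85 + L(7, 8))² = (85 + (1 - 10*7 + 2*7²)²/4)² = (85 + (1 - 70 + 2*49)²/4)² = (85 + (1 - 70 + 98)²/4)² = (85 + (¼)*29²)² = (85 + (¼)*841)² = (85 + 841/4)² = (1181/4)² = 1394761/16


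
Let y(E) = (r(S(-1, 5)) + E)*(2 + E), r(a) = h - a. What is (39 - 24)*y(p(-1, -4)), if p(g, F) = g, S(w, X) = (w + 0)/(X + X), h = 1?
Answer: 3/2 ≈ 1.5000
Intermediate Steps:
S(w, X) = w/(2*X) (S(w, X) = w/((2*X)) = w*(1/(2*X)) = w/(2*X))
r(a) = 1 - a
y(E) = (2 + E)*(11/10 + E) (y(E) = ((1 - (-1)/(2*5)) + E)*(2 + E) = ((1 - 1*(-1/10)) + E)*(2 + E) = ((1 + 1/10) + E)*(2 + E) = (11/10 + E)*(2 + E) = (2 + E)*(11/10 + E))
(39 - 24)*y(p(-1, -4)) = (39 - 24)*(11/5 + (-1)**2 + (31/10)*(-1)) = 15*(11/5 + 1 - 31/10) = 15*(1/10) = 3/2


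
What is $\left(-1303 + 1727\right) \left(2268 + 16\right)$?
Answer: $968416$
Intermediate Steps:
$\left(-1303 + 1727\right) \left(2268 + 16\right) = 424 \cdot 2284 = 968416$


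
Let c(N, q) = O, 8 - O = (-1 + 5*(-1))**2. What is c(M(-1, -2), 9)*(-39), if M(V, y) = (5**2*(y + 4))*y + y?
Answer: 1092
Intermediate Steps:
O = -28 (O = 8 - (-1 + 5*(-1))**2 = 8 - (-1 - 5)**2 = 8 - 1*(-6)**2 = 8 - 1*36 = 8 - 36 = -28)
M(V, y) = y + y*(100 + 25*y) (M(V, y) = (25*(4 + y))*y + y = (100 + 25*y)*y + y = y*(100 + 25*y) + y = y + y*(100 + 25*y))
c(N, q) = -28
c(M(-1, -2), 9)*(-39) = -28*(-39) = 1092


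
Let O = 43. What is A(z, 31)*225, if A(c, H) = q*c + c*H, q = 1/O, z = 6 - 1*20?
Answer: -4202100/43 ≈ -97723.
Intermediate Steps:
z = -14 (z = 6 - 20 = -14)
q = 1/43 ≈ 0.023256
A(c, H) = c/43 + H*c (A(c, H) = c/43 + c*H = c/43 + H*c)
A(z, 31)*225 = -14*(1/43 + 31)*225 = -14*1334/43*225 = -18676/43*225 = -4202100/43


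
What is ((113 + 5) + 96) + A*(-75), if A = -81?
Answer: 6289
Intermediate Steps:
((113 + 5) + 96) + A*(-75) = ((113 + 5) + 96) - 81*(-75) = (118 + 96) + 6075 = 214 + 6075 = 6289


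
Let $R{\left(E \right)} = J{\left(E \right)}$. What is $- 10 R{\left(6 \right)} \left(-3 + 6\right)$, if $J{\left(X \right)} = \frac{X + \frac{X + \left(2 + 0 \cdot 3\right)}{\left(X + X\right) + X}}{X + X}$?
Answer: $- \frac{145}{9} \approx -16.111$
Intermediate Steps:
$J{\left(X \right)} = \frac{X + \frac{2 + X}{3 X}}{2 X}$ ($J{\left(X \right)} = \frac{X + \frac{X + \left(2 + 0\right)}{2 X + X}}{2 X} = \left(X + \frac{X + 2}{3 X}\right) \frac{1}{2 X} = \left(X + \left(2 + X\right) \frac{1}{3 X}\right) \frac{1}{2 X} = \left(X + \frac{2 + X}{3 X}\right) \frac{1}{2 X} = \frac{X + \frac{2 + X}{3 X}}{2 X}$)
$R{\left(E \right)} = \frac{2 + E + 3 E^{2}}{6 E^{2}}$
$- 10 R{\left(6 \right)} \left(-3 + 6\right) = - 10 \frac{2 + 6 + 3 \cdot 6^{2}}{6 \cdot 36} \left(-3 + 6\right) = - 10 \cdot \frac{1}{6} \cdot \frac{1}{36} \left(2 + 6 + 3 \cdot 36\right) 3 = - 10 \cdot \frac{1}{6} \cdot \frac{1}{36} \left(2 + 6 + 108\right) 3 = - 10 \cdot \frac{1}{6} \cdot \frac{1}{36} \cdot 116 \cdot 3 = \left(-10\right) \frac{29}{54} \cdot 3 = \left(- \frac{145}{27}\right) 3 = - \frac{145}{9}$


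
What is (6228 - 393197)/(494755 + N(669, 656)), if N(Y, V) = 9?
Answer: -386969/494764 ≈ -0.78213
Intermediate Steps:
(6228 - 393197)/(494755 + N(669, 656)) = (6228 - 393197)/(494755 + 9) = -386969/494764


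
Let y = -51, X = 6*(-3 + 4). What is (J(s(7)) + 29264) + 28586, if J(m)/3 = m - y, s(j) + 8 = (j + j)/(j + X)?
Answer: 753769/13 ≈ 57982.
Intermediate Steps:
X = 6 (X = 6*1 = 6)
s(j) = -8 + 2*j/(6 + j) (s(j) = -8 + (j + j)/(j + 6) = -8 + (2*j)/(6 + j) = -8 + 2*j/(6 + j))
J(m) = 153 + 3*m (J(m) = 3*(m - 1*(-51)) = 3*(m + 51) = 3*(51 + m) = 153 + 3*m)
(J(s(7)) + 29264) + 28586 = ((153 + 3*(6*(-8 - 1*7)/(6 + 7))) + 29264) + 28586 = ((153 + 3*(6*(-8 - 7)/13)) + 29264) + 28586 = ((153 + 3*(6*(1/13)*(-15))) + 29264) + 28586 = ((153 + 3*(-90/13)) + 29264) + 28586 = ((153 - 270/13) + 29264) + 28586 = (1719/13 + 29264) + 28586 = 382151/13 + 28586 = 753769/13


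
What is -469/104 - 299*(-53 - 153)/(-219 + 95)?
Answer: -1615983/3224 ≈ -501.24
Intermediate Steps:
-469/104 - 299*(-53 - 153)/(-219 + 95) = -469*1/104 - 299/((-124/(-206))) = -469/104 - 299/((-124*(-1/206))) = -469/104 - 299/62/103 = -469/104 - 299*103/62 = -469/104 - 30797/62 = -1615983/3224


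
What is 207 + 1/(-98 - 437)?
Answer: 110744/535 ≈ 207.00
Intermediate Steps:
207 + 1/(-98 - 437) = 207 + 1/(-535) = 207 - 1/535 = 110744/535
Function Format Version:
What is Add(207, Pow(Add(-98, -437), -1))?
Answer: Rational(110744, 535) ≈ 207.00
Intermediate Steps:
Add(207, Pow(Add(-98, -437), -1)) = Add(207, Pow(-535, -1)) = Add(207, Rational(-1, 535)) = Rational(110744, 535)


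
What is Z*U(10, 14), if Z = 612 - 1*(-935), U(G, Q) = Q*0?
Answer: 0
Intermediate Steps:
U(G, Q) = 0
Z = 1547 (Z = 612 + 935 = 1547)
Z*U(10, 14) = 1547*0 = 0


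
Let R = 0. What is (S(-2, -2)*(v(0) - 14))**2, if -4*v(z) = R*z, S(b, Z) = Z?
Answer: 784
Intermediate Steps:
v(z) = 0 (v(z) = -0*z = -1/4*0 = 0)
(S(-2, -2)*(v(0) - 14))**2 = (-2*(0 - 14))**2 = (-2*(-14))**2 = 28**2 = 784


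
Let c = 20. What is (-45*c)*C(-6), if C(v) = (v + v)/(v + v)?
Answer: -900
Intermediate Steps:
C(v) = 1 (C(v) = (2*v)/((2*v)) = (2*v)*(1/(2*v)) = 1)
(-45*c)*C(-6) = -45*20*1 = -900*1 = -900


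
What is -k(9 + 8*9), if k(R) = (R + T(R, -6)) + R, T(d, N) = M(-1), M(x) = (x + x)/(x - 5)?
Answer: -487/3 ≈ -162.33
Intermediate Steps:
M(x) = 2*x/(-5 + x) (M(x) = (2*x)/(-5 + x) = 2*x/(-5 + x))
T(d, N) = ⅓ (T(d, N) = 2*(-1)/(-5 - 1) = 2*(-1)/(-6) = 2*(-1)*(-⅙) = ⅓)
k(R) = ⅓ + 2*R (k(R) = (R + ⅓) + R = (⅓ + R) + R = ⅓ + 2*R)
-k(9 + 8*9) = -(⅓ + 2*(9 + 8*9)) = -(⅓ + 2*(9 + 72)) = -(⅓ + 2*81) = -(⅓ + 162) = -1*487/3 = -487/3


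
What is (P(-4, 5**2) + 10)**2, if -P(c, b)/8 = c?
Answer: 1764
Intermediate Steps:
P(c, b) = -8*c
(P(-4, 5**2) + 10)**2 = (-8*(-4) + 10)**2 = (32 + 10)**2 = 42**2 = 1764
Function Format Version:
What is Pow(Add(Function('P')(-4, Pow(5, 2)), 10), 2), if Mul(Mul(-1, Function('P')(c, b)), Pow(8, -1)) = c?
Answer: 1764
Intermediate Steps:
Function('P')(c, b) = Mul(-8, c)
Pow(Add(Function('P')(-4, Pow(5, 2)), 10), 2) = Pow(Add(Mul(-8, -4), 10), 2) = Pow(Add(32, 10), 2) = Pow(42, 2) = 1764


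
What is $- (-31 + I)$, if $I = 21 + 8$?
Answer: $2$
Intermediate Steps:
$I = 29$
$- (-31 + I) = - (-31 + 29) = \left(-1\right) \left(-2\right) = 2$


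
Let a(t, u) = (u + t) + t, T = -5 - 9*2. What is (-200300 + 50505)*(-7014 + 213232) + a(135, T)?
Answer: -30890425063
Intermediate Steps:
T = -23 (T = -5 - 18 = -23)
a(t, u) = u + 2*t (a(t, u) = (t + u) + t = u + 2*t)
(-200300 + 50505)*(-7014 + 213232) + a(135, T) = (-200300 + 50505)*(-7014 + 213232) + (-23 + 2*135) = -149795*206218 + (-23 + 270) = -30890425310 + 247 = -30890425063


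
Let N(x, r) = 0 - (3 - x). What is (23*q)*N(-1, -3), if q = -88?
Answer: 8096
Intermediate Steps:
N(x, r) = -3 + x (N(x, r) = 0 + (-3 + x) = -3 + x)
(23*q)*N(-1, -3) = (23*(-88))*(-3 - 1) = -2024*(-4) = 8096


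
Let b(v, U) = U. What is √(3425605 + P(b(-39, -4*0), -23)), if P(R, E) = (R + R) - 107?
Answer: √3425498 ≈ 1850.8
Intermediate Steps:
P(R, E) = -107 + 2*R (P(R, E) = 2*R - 107 = -107 + 2*R)
√(3425605 + P(b(-39, -4*0), -23)) = √(3425605 + (-107 + 2*(-4*0))) = √(3425605 + (-107 + 2*0)) = √(3425605 + (-107 + 0)) = √(3425605 - 107) = √3425498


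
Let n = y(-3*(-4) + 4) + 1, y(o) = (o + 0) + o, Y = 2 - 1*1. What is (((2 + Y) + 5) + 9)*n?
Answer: 561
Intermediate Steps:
Y = 1 (Y = 2 - 1 = 1)
y(o) = 2*o (y(o) = o + o = 2*o)
n = 33 (n = 2*(-3*(-4) + 4) + 1 = 2*(12 + 4) + 1 = 2*16 + 1 = 32 + 1 = 33)
(((2 + Y) + 5) + 9)*n = (((2 + 1) + 5) + 9)*33 = ((3 + 5) + 9)*33 = (8 + 9)*33 = 17*33 = 561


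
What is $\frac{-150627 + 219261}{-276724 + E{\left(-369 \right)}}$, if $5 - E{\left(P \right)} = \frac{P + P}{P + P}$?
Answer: $- \frac{11439}{46120} \approx -0.24803$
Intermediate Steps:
$E{\left(P \right)} = 4$ ($E{\left(P \right)} = 5 - \frac{P + P}{P + P} = 5 - \frac{2 P}{2 P} = 5 - 2 P \frac{1}{2 P} = 5 - 1 = 4$)
$\frac{-150627 + 219261}{-276724 + E{\left(-369 \right)}} = \frac{-150627 + 219261}{-276724 + 4} = \frac{68634}{-276720} = 68634 \left(- \frac{1}{276720}\right) = - \frac{11439}{46120}$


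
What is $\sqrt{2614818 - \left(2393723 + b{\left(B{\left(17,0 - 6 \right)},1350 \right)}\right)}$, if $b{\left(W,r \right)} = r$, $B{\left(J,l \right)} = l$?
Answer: $\sqrt{219745} \approx 468.77$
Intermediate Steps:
$\sqrt{2614818 - \left(2393723 + b{\left(B{\left(17,0 - 6 \right)},1350 \right)}\right)} = \sqrt{2614818 - 2395073} = \sqrt{219745}$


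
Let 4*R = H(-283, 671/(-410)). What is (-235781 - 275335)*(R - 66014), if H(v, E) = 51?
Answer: 33734294895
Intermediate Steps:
R = 51/4 (R = (1/4)*51 = 51/4 ≈ 12.750)
(-235781 - 275335)*(R - 66014) = (-235781 - 275335)*(51/4 - 66014) = -511116*(-264005/4) = 33734294895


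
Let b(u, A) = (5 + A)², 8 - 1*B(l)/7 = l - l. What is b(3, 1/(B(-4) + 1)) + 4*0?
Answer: 81796/3249 ≈ 25.176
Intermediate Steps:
B(l) = 56 (B(l) = 56 - 7*(l - l) = 56 - 7*0 = 56 + 0 = 56)
b(3, 1/(B(-4) + 1)) + 4*0 = (5 + 1/(56 + 1))² + 4*0 = (5 + 1/57)² + 0 = (286/57)² + 0 = 81796/3249 + 0 = 81796/3249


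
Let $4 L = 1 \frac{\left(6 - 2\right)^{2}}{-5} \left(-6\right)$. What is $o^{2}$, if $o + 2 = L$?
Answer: $\frac{196}{25} \approx 7.84$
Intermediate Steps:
$L = \frac{24}{5}$ ($L = \frac{1 \frac{\left(6 - 2\right)^{2}}{-5} \left(-6\right)}{4} = \frac{1 \cdot 4^{2} \left(- \frac{1}{5}\right) \left(-6\right)}{4} = \frac{1 \cdot 16 \left(- \frac{1}{5}\right) \left(-6\right)}{4} = \frac{1 \left(- \frac{16}{5}\right) \left(-6\right)}{4} = \frac{\left(- \frac{16}{5}\right) \left(-6\right)}{4} = \frac{1}{4} \cdot \frac{96}{5} = \frac{24}{5} \approx 4.8$)
$o = \frac{14}{5}$ ($o = -2 + \frac{24}{5} = \frac{14}{5} \approx 2.8$)
$o^{2} = \left(\frac{14}{5}\right)^{2} = \frac{196}{25}$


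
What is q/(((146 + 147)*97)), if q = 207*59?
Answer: 12213/28421 ≈ 0.42972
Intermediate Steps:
q = 12213
q/(((146 + 147)*97)) = 12213/(((146 + 147)*97)) = 12213/((293*97)) = 12213/28421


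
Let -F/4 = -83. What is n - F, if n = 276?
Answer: -56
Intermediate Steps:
F = 332 (F = -4*(-83) = 332)
n - F = 276 - 1*332 = 276 - 332 = -56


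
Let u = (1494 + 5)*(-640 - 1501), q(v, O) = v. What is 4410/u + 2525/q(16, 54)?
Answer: 8103560915/51349744 ≈ 157.81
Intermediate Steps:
u = -3209359 (u = 1499*(-2141) = -3209359)
4410/u + 2525/q(16, 54) = 4410/(-3209359) + 2525/16 = 4410*(-1/3209359) + 2525*(1/16) = -4410/3209359 + 2525/16 = 8103560915/51349744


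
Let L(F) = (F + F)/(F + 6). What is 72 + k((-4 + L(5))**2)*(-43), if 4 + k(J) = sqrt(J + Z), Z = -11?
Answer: 244 - 215*I*sqrt(7)/11 ≈ 244.0 - 51.712*I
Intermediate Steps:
L(F) = 2*F/(6 + F) (L(F) = (2*F)/(6 + F) = 2*F/(6 + F))
k(J) = -4 + sqrt(-11 + J) (k(J) = -4 + sqrt(J - 11) = -4 + sqrt(-11 + J))
72 + k((-4 + L(5))**2)*(-43) = 72 + (-4 + sqrt(-11 + (-4 + 2*5/(6 + 5))**2))*(-43) = 72 + (-4 + sqrt(-11 + (-4 + 2*5/11)**2))*(-43) = 72 + (-4 + sqrt(-11 + (-4 + 2*5*(1/11))**2))*(-43) = 72 + (-4 + sqrt(-11 + (-4 + 10/11)**2))*(-43) = 72 + (-4 + sqrt(-11 + (-34/11)**2))*(-43) = 72 + (-4 + sqrt(-11 + 1156/121))*(-43) = 72 + (-4 + sqrt(-175/121))*(-43) = 72 + (-4 + 5*I*sqrt(7)/11)*(-43) = 72 + (172 - 215*I*sqrt(7)/11) = 244 - 215*I*sqrt(7)/11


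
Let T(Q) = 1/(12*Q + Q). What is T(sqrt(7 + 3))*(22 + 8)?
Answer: 3*sqrt(10)/13 ≈ 0.72976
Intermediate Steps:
T(Q) = 1/(13*Q)
T(sqrt(7 + 3))*(22 + 8) = (1/(13*(sqrt(7 + 3))))*(22 + 8) = (1/(13*(sqrt(10))))*30 = ((sqrt(10)/10)/13)*30 = (sqrt(10)/130)*30 = 3*sqrt(10)/13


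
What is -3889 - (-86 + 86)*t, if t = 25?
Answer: -3889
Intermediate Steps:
-3889 - (-86 + 86)*t = -3889 - (-86 + 86)*25 = -3889 - 0*25 = -3889 - 1*0 = -3889 + 0 = -3889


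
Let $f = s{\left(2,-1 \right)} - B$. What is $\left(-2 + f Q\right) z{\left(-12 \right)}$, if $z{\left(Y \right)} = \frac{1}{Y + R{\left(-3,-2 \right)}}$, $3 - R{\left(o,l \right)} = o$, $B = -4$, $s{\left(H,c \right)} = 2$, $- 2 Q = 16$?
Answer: $\frac{25}{3} \approx 8.3333$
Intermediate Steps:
$Q = -8$ ($Q = \left(- \frac{1}{2}\right) 16 = -8$)
$R{\left(o,l \right)} = 3 - o$
$f = 6$ ($f = 2 - -4 = 2 + 4 = 6$)
$z{\left(Y \right)} = \frac{1}{6 + Y}$ ($z{\left(Y \right)} = \frac{1}{Y + \left(3 - -3\right)} = \frac{1}{Y + \left(3 + 3\right)} = \frac{1}{Y + 6} = \frac{1}{6 + Y}$)
$\left(-2 + f Q\right) z{\left(-12 \right)} = \frac{-2 + 6 \left(-8\right)}{6 - 12} = \frac{-2 - 48}{-6} = \left(-50\right) \left(- \frac{1}{6}\right) = \frac{25}{3}$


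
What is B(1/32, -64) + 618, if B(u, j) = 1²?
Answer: 619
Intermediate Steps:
B(u, j) = 1
B(1/32, -64) + 618 = 1 + 618 = 619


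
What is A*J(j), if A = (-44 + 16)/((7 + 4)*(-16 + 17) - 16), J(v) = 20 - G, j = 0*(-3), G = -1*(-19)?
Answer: 28/5 ≈ 5.6000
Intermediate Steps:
G = 19
j = 0
J(v) = 1 (J(v) = 20 - 1*19 = 20 - 19 = 1)
A = 28/5 (A = -28/(11*1 - 16) = -28/(11 - 16) = -28/(-5) = -28*(-1/5) = 28/5 ≈ 5.6000)
A*J(j) = (28/5)*1 = 28/5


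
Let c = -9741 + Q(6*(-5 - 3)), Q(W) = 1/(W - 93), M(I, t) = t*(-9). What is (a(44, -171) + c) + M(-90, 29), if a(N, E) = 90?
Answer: -1397593/141 ≈ -9912.0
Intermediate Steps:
M(I, t) = -9*t
Q(W) = 1/(-93 + W)
c = -1373482/141 (c = -9741 + 1/(-93 + 6*(-5 - 3)) = -9741 + 1/(-93 + 6*(-8)) = -9741 + 1/(-93 - 48) = -9741 + 1/(-141) = -9741 - 1/141 = -1373482/141 ≈ -9741.0)
(a(44, -171) + c) + M(-90, 29) = (90 - 1373482/141) - 9*29 = -1360792/141 - 261 = -1397593/141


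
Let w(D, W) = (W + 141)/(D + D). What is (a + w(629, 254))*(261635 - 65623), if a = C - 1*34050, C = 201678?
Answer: 20667154320514/629 ≈ 3.2857e+10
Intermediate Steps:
w(D, W) = (141 + W)/(2*D) (w(D, W) = (141 + W)/((2*D)) = (141 + W)*(1/(2*D)) = (141 + W)/(2*D))
a = 167628 (a = 201678 - 1*34050 = 201678 - 34050 = 167628)
(a + w(629, 254))*(261635 - 65623) = (167628 + (½)*(141 + 254)/629)*(261635 - 65623) = (167628 + (½)*(1/629)*395)*196012 = (167628 + 395/1258)*196012 = (210876419/1258)*196012 = 20667154320514/629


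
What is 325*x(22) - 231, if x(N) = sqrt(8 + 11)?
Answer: -231 + 325*sqrt(19) ≈ 1185.6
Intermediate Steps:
x(N) = sqrt(19)
325*x(22) - 231 = 325*sqrt(19) - 231 = -231 + 325*sqrt(19)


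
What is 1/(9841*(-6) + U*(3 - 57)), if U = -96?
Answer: -1/53862 ≈ -1.8566e-5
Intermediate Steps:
1/(9841*(-6) + U*(3 - 57)) = 1/(9841*(-6) - 96*(3 - 57)) = 1/(-59046 - 96*(-54)) = 1/(-59046 + 5184) = 1/(-53862) = -1/53862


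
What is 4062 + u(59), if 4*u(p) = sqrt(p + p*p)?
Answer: 4062 + sqrt(885)/2 ≈ 4076.9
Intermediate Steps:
u(p) = sqrt(p + p**2)/4 (u(p) = sqrt(p + p*p)/4 = sqrt(p + p**2)/4)
4062 + u(59) = 4062 + sqrt(59*(1 + 59))/4 = 4062 + sqrt(59*60)/4 = 4062 + sqrt(3540)/4 = 4062 + (2*sqrt(885))/4 = 4062 + sqrt(885)/2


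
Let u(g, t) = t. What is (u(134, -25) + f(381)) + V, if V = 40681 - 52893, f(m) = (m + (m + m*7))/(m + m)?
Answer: -24465/2 ≈ -12233.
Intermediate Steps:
f(m) = 9/2 (f(m) = (m + (m + 7*m))/((2*m)) = (m + 8*m)*(1/(2*m)) = (9*m)*(1/(2*m)) = 9/2)
V = -12212
(u(134, -25) + f(381)) + V = (-25 + 9/2) - 12212 = -41/2 - 12212 = -24465/2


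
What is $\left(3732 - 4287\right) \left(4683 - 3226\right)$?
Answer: $-808635$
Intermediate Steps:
$\left(3732 - 4287\right) \left(4683 - 3226\right) = \left(-555\right) 1457 = -808635$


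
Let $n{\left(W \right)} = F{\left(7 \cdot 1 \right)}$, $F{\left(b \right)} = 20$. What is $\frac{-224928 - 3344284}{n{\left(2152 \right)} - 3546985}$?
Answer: $\frac{3569212}{3546965} \approx 1.0063$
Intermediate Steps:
$n{\left(W \right)} = 20$
$\frac{-224928 - 3344284}{n{\left(2152 \right)} - 3546985} = \frac{-224928 - 3344284}{20 - 3546985} = - \frac{3569212}{-3546965} = \left(-3569212\right) \left(- \frac{1}{3546965}\right) = \frac{3569212}{3546965}$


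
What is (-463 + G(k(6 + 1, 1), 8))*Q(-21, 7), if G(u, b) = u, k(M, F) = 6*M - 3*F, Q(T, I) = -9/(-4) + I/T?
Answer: -2438/3 ≈ -812.67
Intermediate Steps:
Q(T, I) = 9/4 + I/T (Q(T, I) = -9*(-¼) + I/T = 9/4 + I/T)
k(M, F) = -3*F + 6*M
(-463 + G(k(6 + 1, 1), 8))*Q(-21, 7) = (-463 + (-3*1 + 6*(6 + 1)))*(9/4 + 7/(-21)) = (-463 + (-3 + 6*7))*(9/4 + 7*(-1/21)) = (-463 + (-3 + 42))*(9/4 - ⅓) = (-463 + 39)*(23/12) = -424*23/12 = -2438/3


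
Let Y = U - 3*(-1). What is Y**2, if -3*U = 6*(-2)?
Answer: 49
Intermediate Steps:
U = 4 (U = -2*(-2) = -1/3*(-12) = 4)
Y = 7 (Y = 4 - 3*(-1) = 4 + 3 = 7)
Y**2 = 7**2 = 49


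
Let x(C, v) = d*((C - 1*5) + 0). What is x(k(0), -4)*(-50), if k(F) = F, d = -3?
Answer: -750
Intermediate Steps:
x(C, v) = 15 - 3*C (x(C, v) = -3*((C - 1*5) + 0) = -3*((C - 5) + 0) = -3*((-5 + C) + 0) = -3*(-5 + C) = 15 - 3*C)
x(k(0), -4)*(-50) = (15 - 3*0)*(-50) = (15 + 0)*(-50) = 15*(-50) = -750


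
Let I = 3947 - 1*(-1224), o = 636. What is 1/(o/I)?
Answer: 5171/636 ≈ 8.1305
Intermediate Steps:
I = 5171 (I = 3947 + 1224 = 5171)
1/(o/I) = 1/(636/5171) = 5171/636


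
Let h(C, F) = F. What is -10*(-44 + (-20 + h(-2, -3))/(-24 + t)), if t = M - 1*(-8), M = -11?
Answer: 11650/27 ≈ 431.48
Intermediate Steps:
t = -3 (t = -11 - 1*(-8) = -11 + 8 = -3)
-10*(-44 + (-20 + h(-2, -3))/(-24 + t)) = -10*(-44 + (-20 - 3)/(-24 - 3)) = -10*(-44 - 23/(-27)) = -10*(-44 - 23*(-1/27)) = -10*(-44 + 23/27) = -10*(-1165/27) = 11650/27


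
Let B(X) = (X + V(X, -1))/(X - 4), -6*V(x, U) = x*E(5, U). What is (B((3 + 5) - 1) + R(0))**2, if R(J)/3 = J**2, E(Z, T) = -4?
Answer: 1225/81 ≈ 15.123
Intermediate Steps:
R(J) = 3*J**2
V(x, U) = 2*x/3 (V(x, U) = -x*(-4)/6 = -(-2)*x/3 = 2*x/3)
B(X) = 5*X/(3*(-4 + X)) (B(X) = (X + 2*X/3)/(X - 4) = (5*X/3)/(-4 + X) = 5*X/(3*(-4 + X)))
(B((3 + 5) - 1) + R(0))**2 = (5*((3 + 5) - 1)/(3*(-4 + ((3 + 5) - 1))) + 3*0**2)**2 = (5*(8 - 1)/(3*(-4 + (8 - 1))) + 3*0)**2 = ((5/3)*7/(-4 + 7) + 0)**2 = ((5/3)*7/3 + 0)**2 = ((5/3)*7*(1/3) + 0)**2 = (35/9 + 0)**2 = (35/9)**2 = 1225/81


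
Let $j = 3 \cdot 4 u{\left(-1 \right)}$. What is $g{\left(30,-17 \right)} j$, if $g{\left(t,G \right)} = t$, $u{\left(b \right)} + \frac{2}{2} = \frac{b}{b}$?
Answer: $0$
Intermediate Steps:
$u{\left(b \right)} = 0$ ($u{\left(b \right)} = -1 + \frac{b}{b} = -1 + 1 = 0$)
$j = 0$ ($j = 3 \cdot 4 \cdot 0 = 12 \cdot 0 = 0$)
$g{\left(30,-17 \right)} j = 30 \cdot 0 = 0$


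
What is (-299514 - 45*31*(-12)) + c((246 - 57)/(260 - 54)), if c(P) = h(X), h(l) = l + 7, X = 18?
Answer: -282749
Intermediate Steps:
h(l) = 7 + l
c(P) = 25 (c(P) = 7 + 18 = 25)
(-299514 - 45*31*(-12)) + c((246 - 57)/(260 - 54)) = (-299514 - 45*31*(-12)) + 25 = (-299514 - 1395*(-12)) + 25 = (-299514 + 16740) + 25 = -282774 + 25 = -282749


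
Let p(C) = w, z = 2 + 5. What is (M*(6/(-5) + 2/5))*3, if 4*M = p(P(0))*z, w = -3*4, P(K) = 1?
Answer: 252/5 ≈ 50.400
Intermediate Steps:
z = 7
w = -12
p(C) = -12
M = -21 (M = (-12*7)/4 = (¼)*(-84) = -21)
(M*(6/(-5) + 2/5))*3 = -21*(6/(-5) + 2/5)*3 = -21*(6*(-⅕) + 2*(⅕))*3 = -21*(-6/5 + ⅖)*3 = -21*(-⅘)*3 = (84/5)*3 = 252/5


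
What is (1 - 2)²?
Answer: 1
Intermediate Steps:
(1 - 2)² = (-1)² = 1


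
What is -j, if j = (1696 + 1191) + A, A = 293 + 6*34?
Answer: -3384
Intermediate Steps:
A = 497 (A = 293 + 204 = 497)
j = 3384 (j = (1696 + 1191) + 497 = 2887 + 497 = 3384)
-j = -1*3384 = -3384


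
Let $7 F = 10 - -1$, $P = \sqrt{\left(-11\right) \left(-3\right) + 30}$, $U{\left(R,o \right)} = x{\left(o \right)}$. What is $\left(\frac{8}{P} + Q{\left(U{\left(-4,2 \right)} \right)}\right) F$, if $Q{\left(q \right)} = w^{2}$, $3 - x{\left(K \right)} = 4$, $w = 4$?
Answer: $\frac{176}{7} + \frac{88 \sqrt{7}}{147} \approx 26.727$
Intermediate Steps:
$x{\left(K \right)} = -1$ ($x{\left(K \right)} = 3 - 4 = -1$)
$U{\left(R,o \right)} = -1$
$P = 3 \sqrt{7}$ ($P = \sqrt{33 + 30} = \sqrt{63} = 3 \sqrt{7} \approx 7.9373$)
$Q{\left(q \right)} = 16$ ($Q{\left(q \right)} = 4^{2} = 16$)
$F = \frac{11}{7}$ ($F = \frac{10 - -1}{7} = \frac{10 + 1}{7} = \frac{1}{7} \cdot 11 = \frac{11}{7} \approx 1.5714$)
$\left(\frac{8}{P} + Q{\left(U{\left(-4,2 \right)} \right)}\right) F = \left(\frac{8}{3 \sqrt{7}} + 16\right) \frac{11}{7} = \left(8 \frac{\sqrt{7}}{21} + 16\right) \frac{11}{7} = \left(\frac{8 \sqrt{7}}{21} + 16\right) \frac{11}{7} = \left(16 + \frac{8 \sqrt{7}}{21}\right) \frac{11}{7} = \frac{176}{7} + \frac{88 \sqrt{7}}{147}$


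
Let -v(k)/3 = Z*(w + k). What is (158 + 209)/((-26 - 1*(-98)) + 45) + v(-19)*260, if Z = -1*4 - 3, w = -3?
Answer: -14053673/117 ≈ -1.2012e+5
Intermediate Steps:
Z = -7 (Z = -4 - 3 = -7)
v(k) = -63 + 21*k (v(k) = -(-21)*(-3 + k) = -3*(21 - 7*k) = -63 + 21*k)
(158 + 209)/((-26 - 1*(-98)) + 45) + v(-19)*260 = (158 + 209)/((-26 - 1*(-98)) + 45) + (-63 + 21*(-19))*260 = 367/((-26 + 98) + 45) + (-63 - 399)*260 = 367/(72 + 45) - 462*260 = 367/117 - 120120 = -14053673/117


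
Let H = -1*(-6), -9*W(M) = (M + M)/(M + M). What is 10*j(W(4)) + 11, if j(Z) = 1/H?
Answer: 38/3 ≈ 12.667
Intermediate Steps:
W(M) = -1/9 (W(M) = -(M + M)/(9*(M + M)) = -2*M/(9*(2*M)) = -2*M*1/(2*M)/9 = -1/9*1 = -1/9)
H = 6
j(Z) = 1/6
10*j(W(4)) + 11 = 10*(1/6) + 11 = 5/3 + 11 = 38/3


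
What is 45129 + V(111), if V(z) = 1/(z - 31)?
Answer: 3610321/80 ≈ 45129.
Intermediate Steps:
V(z) = 1/(-31 + z)
45129 + V(111) = 45129 + 1/(-31 + 111) = 45129 + 1/80 = 3610321/80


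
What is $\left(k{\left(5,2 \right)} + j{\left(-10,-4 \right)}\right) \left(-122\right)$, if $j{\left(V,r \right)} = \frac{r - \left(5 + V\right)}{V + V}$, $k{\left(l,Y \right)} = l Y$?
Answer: $- \frac{12139}{10} \approx -1213.9$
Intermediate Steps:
$k{\left(l,Y \right)} = Y l$
$j{\left(V,r \right)} = \frac{-5 + r - V}{2 V}$
$\left(k{\left(5,2 \right)} + j{\left(-10,-4 \right)}\right) \left(-122\right) = \left(2 \cdot 5 + \frac{-5 - 4 - -10}{2 \left(-10\right)}\right) \left(-122\right) = \left(10 + \frac{1}{2} \left(- \frac{1}{10}\right) \left(-5 - 4 + 10\right)\right) \left(-122\right) = \left(10 + \frac{1}{2} \left(- \frac{1}{10}\right) 1\right) \left(-122\right) = \left(10 - \frac{1}{20}\right) \left(-122\right) = \frac{199}{20} \left(-122\right) = - \frac{12139}{10}$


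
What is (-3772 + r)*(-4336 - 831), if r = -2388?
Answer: 31828720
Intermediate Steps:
(-3772 + r)*(-4336 - 831) = (-3772 - 2388)*(-4336 - 831) = -6160*(-5167) = 31828720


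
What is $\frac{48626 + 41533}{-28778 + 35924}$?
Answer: $\frac{30053}{2382} \approx 12.617$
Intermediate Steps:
$\frac{48626 + 41533}{-28778 + 35924} = \frac{90159}{7146} = 90159 \cdot \frac{1}{7146} = \frac{30053}{2382}$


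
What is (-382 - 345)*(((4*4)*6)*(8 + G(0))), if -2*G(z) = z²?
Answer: -558336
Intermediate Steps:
G(z) = -z²/2
(-382 - 345)*(((4*4)*6)*(8 + G(0))) = (-382 - 345)*(((4*4)*6)*(8 - ½*0²)) = -727*16*6*(8 - ½*0) = -69792*(8 + 0) = -69792*8 = -727*768 = -558336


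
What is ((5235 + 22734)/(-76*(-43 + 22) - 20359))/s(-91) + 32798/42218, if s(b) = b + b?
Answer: 56590785155/72084406394 ≈ 0.78506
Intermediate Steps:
s(b) = 2*b
((5235 + 22734)/(-76*(-43 + 22) - 20359))/s(-91) + 32798/42218 = ((5235 + 22734)/(-76*(-43 + 22) - 20359))/((2*(-91))) + 32798/42218 = (27969/(-76*(-21) - 20359))/(-182) + 32798*(1/42218) = (27969/(1596 - 20359))*(-1/182) + 16399/21109 = (27969/(-18763))*(-1/182) + 16399/21109 = (27969*(-1/18763))*(-1/182) + 16399/21109 = -27969/18763*(-1/182) + 16399/21109 = 27969/3414866 + 16399/21109 = 56590785155/72084406394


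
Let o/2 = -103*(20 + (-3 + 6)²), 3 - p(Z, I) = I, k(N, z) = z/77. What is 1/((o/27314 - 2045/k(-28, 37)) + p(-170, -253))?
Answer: -505309/2021250920 ≈ -0.00025000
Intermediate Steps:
k(N, z) = z/77 (k(N, z) = z*(1/77) = z/77)
p(Z, I) = 3 - I
o = -5974 (o = 2*(-103*(20 + (-3 + 6)²)) = 2*(-103*(20 + 3²)) = 2*(-103*(20 + 9)) = 2*(-103*29) = 2*(-2987) = -5974)
1/((o/27314 - 2045/k(-28, 37)) + p(-170, -253)) = 1/((-5974/27314 - 2045/((1/77)*37)) + (3 - 1*(-253))) = 1/((-5974*1/27314 - 2045/37/77) + (3 + 253)) = 1/((-2987/13657 - 2045*77/37) + 256) = 1/((-2987/13657 - 157465/37) + 256) = 1/(-2150610024/505309 + 256) = 1/(-2021250920/505309) = -505309/2021250920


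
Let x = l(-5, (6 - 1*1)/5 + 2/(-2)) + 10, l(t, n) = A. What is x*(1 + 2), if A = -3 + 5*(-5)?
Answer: -54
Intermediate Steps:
A = -28 (A = -3 - 25 = -28)
l(t, n) = -28
x = -18 (x = -28 + 10 = -18)
x*(1 + 2) = -18*(1 + 2) = -18*3 = -54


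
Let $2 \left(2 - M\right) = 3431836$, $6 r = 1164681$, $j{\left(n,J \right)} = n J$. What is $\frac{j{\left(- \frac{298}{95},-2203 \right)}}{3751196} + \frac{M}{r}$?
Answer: $- \frac{10725659702243}{1213596307910} \approx -8.8379$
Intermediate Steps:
$j{\left(n,J \right)} = J n$
$r = \frac{388227}{2}$ ($r = \frac{1}{6} \cdot 1164681 = \frac{388227}{2} \approx 1.9411 \cdot 10^{5}$)
$M = -1715916$ ($M = 2 - 1715918 = -1715916$)
$\frac{j{\left(- \frac{298}{95},-2203 \right)}}{3751196} + \frac{M}{r} = \frac{\left(-2203\right) \left(- \frac{298}{95}\right)}{3751196} - \frac{1715916}{\frac{388227}{2}} = - 2203 \left(\left(-298\right) \frac{1}{95}\right) \frac{1}{3751196} - \frac{1143944}{129409} = \left(-2203\right) \left(- \frac{298}{95}\right) \frac{1}{3751196} - \frac{1143944}{129409} = \frac{656494}{95} \cdot \frac{1}{3751196} - \frac{1143944}{129409} = \frac{328247}{178181810} - \frac{1143944}{129409} = - \frac{10725659702243}{1213596307910}$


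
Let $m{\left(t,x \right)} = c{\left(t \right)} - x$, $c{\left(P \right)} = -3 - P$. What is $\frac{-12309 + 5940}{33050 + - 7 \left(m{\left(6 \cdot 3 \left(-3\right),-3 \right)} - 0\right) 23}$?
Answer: $- \frac{6369}{24356} \approx -0.2615$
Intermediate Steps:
$m{\left(t,x \right)} = -3 - t - x$ ($m{\left(t,x \right)} = \left(-3 - t\right) - x = -3 - t - x$)
$\frac{-12309 + 5940}{33050 + - 7 \left(m{\left(6 \cdot 3 \left(-3\right),-3 \right)} - 0\right) 23} = \frac{-12309 + 5940}{33050 + - 7 \left(\left(-3 - 6 \cdot 3 \left(-3\right) - -3\right) - 0\right) 23} = - \frac{6369}{33050 + - 7 \left(\left(-3 - 18 \left(-3\right) + 3\right) + 0\right) 23} = - \frac{6369}{33050 + - 7 \left(\left(-3 - -54 + 3\right) + 0\right) 23} = - \frac{6369}{33050 + - 7 \left(\left(-3 + 54 + 3\right) + 0\right) 23} = - \frac{6369}{33050 + - 7 \left(54 + 0\right) 23} = - \frac{6369}{33050 + \left(-7\right) 54 \cdot 23} = - \frac{6369}{33050 - 8694} = - \frac{6369}{24356}$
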